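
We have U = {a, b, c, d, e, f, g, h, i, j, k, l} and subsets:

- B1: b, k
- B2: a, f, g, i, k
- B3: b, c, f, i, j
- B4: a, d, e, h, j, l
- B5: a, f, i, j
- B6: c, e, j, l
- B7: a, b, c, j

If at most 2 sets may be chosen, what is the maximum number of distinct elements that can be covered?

Choosing B2, B4 covers {a, d, e, f, g, h, i, j, k, l} — 10 elements.
No choice of 2 sets does better; here b, c are left uncovered.

10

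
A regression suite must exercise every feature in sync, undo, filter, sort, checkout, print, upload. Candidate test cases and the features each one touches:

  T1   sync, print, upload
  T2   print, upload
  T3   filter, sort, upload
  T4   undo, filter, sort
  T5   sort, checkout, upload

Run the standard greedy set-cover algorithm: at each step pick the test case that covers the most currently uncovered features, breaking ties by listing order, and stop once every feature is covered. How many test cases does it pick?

Pick 1: T1 covers 3 new features (sync, print, upload).
Pick 2: T4 covers 3 new features (undo, filter, sort).
Pick 3: T5 covers 1 new features (checkout).
Greedy uses 3 test cases.

3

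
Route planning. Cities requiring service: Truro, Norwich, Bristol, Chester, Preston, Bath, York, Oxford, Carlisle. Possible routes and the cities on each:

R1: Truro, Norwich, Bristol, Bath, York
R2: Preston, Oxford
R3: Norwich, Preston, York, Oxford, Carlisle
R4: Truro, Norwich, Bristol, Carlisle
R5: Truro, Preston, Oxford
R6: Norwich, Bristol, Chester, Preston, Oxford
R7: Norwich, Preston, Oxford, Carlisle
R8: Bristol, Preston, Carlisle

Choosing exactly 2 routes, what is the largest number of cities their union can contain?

8

Choosing R1, R3 covers {Truro, Norwich, Bristol, Preston, Bath, York, Oxford, Carlisle} — 8 cities.
No choice of 2 routes does better; here Chester is left uncovered.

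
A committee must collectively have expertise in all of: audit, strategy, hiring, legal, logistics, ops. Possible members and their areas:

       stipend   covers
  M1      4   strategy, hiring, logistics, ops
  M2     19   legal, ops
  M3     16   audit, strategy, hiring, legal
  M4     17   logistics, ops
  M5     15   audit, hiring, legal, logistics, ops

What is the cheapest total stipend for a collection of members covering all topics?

19

M1, M5 cover every topic at stipend 4 + 15 = 19.
Any cover uses at least 2 members; among all covering selections none totals below 19.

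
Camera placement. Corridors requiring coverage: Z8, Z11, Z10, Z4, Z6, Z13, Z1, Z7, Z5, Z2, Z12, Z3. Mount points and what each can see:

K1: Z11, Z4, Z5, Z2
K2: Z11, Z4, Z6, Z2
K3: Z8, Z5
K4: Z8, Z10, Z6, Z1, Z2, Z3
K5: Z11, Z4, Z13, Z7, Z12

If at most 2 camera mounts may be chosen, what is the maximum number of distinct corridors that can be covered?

Choosing K4, K5 covers {Z8, Z11, Z10, Z4, Z6, Z13, Z1, Z7, Z2, Z12, Z3} — 11 corridors.
No choice of 2 camera mounts does better; here Z5 is left uncovered.

11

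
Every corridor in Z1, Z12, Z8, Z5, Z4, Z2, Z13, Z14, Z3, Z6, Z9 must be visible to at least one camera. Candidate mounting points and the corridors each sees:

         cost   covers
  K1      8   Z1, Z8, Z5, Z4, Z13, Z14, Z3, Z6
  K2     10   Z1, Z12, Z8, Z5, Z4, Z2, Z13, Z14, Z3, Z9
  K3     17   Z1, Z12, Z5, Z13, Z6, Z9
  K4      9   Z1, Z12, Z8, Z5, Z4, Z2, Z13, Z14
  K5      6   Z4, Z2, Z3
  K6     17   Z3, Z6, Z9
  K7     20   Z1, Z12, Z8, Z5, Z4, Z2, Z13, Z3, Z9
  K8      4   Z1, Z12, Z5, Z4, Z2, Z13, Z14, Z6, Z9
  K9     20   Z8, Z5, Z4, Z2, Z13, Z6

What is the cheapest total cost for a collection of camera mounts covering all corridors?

K1, K8 cover every corridor at cost 8 + 4 = 12.
Any cover uses at least 2 camera mounts; among all covering selections none totals below 12.

12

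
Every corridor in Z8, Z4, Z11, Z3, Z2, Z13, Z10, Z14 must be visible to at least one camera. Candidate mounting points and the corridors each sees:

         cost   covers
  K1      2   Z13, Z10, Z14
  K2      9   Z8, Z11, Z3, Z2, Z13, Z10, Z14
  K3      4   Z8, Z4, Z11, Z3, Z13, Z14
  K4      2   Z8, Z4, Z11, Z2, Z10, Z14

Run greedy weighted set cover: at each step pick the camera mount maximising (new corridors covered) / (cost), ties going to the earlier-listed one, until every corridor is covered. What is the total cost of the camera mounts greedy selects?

8

Pick 1: K4 adds 6 new (Z8, Z4, Z11, Z2, Z10, Z14) at cost 2 (ratio 6/2).
Pick 2: K1 adds 1 new (Z13) at cost 2 (ratio 1/2).
Pick 3: K3 adds 1 new (Z3) at cost 4 (ratio 1/4).
Greedy total cost: 2 + 2 + 4 = 8. (The true optimum is 6, so greedy overshoots here.)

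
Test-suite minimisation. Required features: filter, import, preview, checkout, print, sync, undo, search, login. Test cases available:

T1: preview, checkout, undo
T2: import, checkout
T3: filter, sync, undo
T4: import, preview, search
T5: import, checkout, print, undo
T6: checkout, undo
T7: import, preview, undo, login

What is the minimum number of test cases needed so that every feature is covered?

T3, T4, T5, T7 together cover {filter, import, preview, checkout, print, sync, undo, search, login} — every feature.
No 3 of the 7 test cases cover everything (all 35 triples fall short), so 4 is minimum.

4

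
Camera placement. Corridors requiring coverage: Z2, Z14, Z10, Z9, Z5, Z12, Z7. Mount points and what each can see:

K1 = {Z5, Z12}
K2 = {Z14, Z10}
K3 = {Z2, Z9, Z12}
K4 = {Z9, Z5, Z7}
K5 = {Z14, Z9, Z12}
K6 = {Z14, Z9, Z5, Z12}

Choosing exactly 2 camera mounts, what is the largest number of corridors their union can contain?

Choosing K2, K3 covers {Z2, Z14, Z10, Z9, Z12} — 5 corridors.
No choice of 2 camera mounts does better; here Z5, Z7 are left uncovered.

5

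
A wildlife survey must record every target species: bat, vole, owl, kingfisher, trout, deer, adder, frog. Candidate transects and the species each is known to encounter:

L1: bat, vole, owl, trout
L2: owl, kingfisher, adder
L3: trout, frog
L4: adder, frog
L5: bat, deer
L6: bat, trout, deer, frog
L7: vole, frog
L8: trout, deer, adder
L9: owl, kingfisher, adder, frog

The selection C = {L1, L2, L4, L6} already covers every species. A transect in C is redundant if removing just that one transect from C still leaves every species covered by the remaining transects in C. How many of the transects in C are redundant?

Drop L1: vole uncovered — not redundant.
Drop L2: kingfisher uncovered — not redundant.
Drop L4: the rest still cover every species — redundant.
Drop L6: deer uncovered — not redundant.
1 redundant: L4.

1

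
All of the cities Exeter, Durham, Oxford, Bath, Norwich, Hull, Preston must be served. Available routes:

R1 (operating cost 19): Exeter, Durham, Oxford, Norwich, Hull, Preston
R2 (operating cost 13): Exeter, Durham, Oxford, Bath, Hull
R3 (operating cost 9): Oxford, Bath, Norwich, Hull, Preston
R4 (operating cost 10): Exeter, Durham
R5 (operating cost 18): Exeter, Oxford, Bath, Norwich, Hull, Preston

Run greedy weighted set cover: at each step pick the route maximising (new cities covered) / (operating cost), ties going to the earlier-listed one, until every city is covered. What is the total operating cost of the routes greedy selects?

19

Pick 1: R3 adds 5 new (Oxford, Bath, Norwich, Hull, Preston) at operating cost 9 (ratio 5/9).
Pick 2: R4 adds 2 new (Exeter, Durham) at operating cost 10 (ratio 2/10).
Greedy total operating cost: 9 + 10 = 19.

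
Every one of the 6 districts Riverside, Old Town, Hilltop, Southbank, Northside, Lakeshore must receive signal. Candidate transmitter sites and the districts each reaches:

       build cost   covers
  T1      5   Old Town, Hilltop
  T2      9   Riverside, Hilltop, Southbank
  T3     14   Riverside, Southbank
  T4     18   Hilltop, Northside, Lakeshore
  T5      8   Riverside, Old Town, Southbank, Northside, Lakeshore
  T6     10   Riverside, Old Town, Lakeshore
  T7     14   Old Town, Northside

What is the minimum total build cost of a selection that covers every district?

T1, T5 cover every district at build cost 5 + 8 = 13.
Any cover uses at least 2 transmitter sites; among all covering selections none totals below 13.

13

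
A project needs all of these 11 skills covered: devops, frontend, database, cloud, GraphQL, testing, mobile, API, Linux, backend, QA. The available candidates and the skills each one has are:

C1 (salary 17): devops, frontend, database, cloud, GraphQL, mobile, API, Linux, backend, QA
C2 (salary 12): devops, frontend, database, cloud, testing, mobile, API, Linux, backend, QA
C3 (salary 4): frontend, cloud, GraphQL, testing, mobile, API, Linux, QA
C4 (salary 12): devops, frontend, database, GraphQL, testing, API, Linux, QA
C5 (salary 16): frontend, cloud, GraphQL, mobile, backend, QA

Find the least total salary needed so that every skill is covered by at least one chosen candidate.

16

C2, C3 cover every skill at salary 12 + 4 = 16.
Any cover uses at least 2 candidates; among all covering selections none totals below 16.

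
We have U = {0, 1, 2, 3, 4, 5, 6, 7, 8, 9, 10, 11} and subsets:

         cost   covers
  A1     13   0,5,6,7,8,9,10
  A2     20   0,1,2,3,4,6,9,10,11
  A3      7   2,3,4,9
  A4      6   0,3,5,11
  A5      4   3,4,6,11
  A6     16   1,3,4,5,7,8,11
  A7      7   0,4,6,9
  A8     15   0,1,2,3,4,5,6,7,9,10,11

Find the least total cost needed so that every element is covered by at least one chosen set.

A1, A8 cover every element at cost 13 + 15 = 28.
Any cover uses at least 2 sets; among all covering selections none totals below 28.

28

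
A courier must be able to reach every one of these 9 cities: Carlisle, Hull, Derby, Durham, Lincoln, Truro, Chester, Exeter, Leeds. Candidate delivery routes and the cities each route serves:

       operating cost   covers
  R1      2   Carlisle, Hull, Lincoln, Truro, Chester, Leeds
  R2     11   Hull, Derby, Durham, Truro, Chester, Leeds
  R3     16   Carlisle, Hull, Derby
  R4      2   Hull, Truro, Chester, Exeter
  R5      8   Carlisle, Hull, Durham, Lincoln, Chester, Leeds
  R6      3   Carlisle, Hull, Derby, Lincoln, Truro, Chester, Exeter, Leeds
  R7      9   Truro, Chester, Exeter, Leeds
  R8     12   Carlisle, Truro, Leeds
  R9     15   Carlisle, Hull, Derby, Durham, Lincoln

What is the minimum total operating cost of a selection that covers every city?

R5, R6 cover every city at operating cost 8 + 3 = 11.
Any cover uses at least 2 routes; among all covering selections none totals below 11.

11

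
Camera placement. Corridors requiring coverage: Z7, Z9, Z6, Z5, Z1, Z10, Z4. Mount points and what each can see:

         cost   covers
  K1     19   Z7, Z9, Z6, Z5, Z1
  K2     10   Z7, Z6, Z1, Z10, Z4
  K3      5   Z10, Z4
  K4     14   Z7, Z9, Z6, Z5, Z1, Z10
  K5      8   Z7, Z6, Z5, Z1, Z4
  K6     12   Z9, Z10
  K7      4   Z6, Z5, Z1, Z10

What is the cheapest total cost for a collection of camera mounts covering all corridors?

K3, K4 cover every corridor at cost 5 + 14 = 19.
Any cover uses at least 2 camera mounts; among all covering selections none totals below 19.
Greedy by coverage-per-cost would pick K7, K5, K6 for 24 — worse than the optimum 19.

19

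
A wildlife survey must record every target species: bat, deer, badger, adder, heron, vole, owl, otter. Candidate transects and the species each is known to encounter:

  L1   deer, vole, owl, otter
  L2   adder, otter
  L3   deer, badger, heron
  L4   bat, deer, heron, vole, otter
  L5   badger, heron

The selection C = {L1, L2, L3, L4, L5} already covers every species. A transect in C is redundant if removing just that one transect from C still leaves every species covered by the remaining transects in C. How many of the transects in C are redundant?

Drop L1: owl uncovered — not redundant.
Drop L2: adder uncovered — not redundant.
Drop L3: the rest still cover every species — redundant.
Drop L4: bat uncovered — not redundant.
Drop L5: the rest still cover every species — redundant.
2 redundant: L3, L5.

2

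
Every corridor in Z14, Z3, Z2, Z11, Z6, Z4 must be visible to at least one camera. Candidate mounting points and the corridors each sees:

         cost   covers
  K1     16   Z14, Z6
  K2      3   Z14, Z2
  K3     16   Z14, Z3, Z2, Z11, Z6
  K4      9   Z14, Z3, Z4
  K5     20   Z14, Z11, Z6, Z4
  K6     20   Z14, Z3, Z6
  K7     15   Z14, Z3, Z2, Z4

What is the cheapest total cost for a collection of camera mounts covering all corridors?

25

K3, K4 cover every corridor at cost 16 + 9 = 25.
Any cover uses at least 2 camera mounts; among all covering selections none totals below 25.
Greedy by coverage-per-cost would pick K2, K4, K3 for 28 — worse than the optimum 25.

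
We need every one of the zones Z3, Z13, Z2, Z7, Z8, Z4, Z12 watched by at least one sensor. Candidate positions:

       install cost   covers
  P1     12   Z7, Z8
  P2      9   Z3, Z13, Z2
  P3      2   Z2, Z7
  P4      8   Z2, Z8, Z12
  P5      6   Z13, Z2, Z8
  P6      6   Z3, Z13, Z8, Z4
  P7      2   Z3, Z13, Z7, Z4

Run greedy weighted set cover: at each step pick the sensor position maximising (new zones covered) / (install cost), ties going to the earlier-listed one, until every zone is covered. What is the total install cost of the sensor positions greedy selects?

12

Pick 1: P7 adds 4 new (Z3, Z13, Z7, Z4) at install cost 2 (ratio 4/2).
Pick 2: P3 adds 1 new (Z2) at install cost 2 (ratio 1/2).
Pick 3: P4 adds 2 new (Z8, Z12) at install cost 8 (ratio 2/8).
Greedy total install cost: 2 + 2 + 8 = 12. (The true optimum is 10, so greedy overshoots here.)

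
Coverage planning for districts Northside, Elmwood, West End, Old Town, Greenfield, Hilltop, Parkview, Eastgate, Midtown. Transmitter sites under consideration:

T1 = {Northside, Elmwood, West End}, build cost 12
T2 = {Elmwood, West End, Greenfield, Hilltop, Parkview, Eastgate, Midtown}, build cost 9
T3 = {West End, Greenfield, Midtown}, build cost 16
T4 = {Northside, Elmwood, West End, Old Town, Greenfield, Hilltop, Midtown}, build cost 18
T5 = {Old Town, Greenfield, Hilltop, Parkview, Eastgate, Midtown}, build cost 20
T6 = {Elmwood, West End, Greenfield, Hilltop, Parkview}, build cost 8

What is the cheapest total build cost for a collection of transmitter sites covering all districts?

T2, T4 cover every district at build cost 9 + 18 = 27.
Any cover uses at least 2 transmitter sites; among all covering selections none totals below 27.

27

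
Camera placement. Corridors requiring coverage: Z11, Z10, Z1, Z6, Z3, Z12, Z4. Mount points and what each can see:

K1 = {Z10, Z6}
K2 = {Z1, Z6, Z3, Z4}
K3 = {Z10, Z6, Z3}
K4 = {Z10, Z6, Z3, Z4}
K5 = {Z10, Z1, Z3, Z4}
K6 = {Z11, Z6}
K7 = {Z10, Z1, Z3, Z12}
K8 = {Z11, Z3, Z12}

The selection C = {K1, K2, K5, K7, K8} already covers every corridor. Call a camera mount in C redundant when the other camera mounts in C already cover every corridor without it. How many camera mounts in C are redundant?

4

Drop K1: the rest still cover every corridor — redundant.
Drop K2: the rest still cover every corridor — redundant.
Drop K5: the rest still cover every corridor — redundant.
Drop K7: the rest still cover every corridor — redundant.
Drop K8: Z11 uncovered — not redundant.
4 redundant: K1, K2, K5, K7.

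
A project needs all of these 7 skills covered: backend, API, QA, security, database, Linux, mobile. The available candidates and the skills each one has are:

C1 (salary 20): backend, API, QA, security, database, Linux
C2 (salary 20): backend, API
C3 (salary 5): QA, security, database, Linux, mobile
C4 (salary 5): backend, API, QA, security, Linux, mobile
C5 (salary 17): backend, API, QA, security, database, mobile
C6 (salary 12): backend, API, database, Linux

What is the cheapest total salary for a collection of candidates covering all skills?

C3, C4 cover every skill at salary 5 + 5 = 10.
Any cover uses at least 2 candidates; among all covering selections none totals below 10.

10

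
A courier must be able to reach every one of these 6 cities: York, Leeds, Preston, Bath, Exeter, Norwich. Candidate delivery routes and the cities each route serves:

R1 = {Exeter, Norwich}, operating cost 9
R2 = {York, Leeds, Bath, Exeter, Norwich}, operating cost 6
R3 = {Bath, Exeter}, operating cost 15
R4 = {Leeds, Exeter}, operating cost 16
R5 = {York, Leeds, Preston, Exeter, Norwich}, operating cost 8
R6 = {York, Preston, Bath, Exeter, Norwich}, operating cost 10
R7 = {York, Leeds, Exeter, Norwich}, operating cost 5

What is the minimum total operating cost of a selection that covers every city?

R2, R5 cover every city at operating cost 6 + 8 = 14.
Any cover uses at least 2 routes; among all covering selections none totals below 14.

14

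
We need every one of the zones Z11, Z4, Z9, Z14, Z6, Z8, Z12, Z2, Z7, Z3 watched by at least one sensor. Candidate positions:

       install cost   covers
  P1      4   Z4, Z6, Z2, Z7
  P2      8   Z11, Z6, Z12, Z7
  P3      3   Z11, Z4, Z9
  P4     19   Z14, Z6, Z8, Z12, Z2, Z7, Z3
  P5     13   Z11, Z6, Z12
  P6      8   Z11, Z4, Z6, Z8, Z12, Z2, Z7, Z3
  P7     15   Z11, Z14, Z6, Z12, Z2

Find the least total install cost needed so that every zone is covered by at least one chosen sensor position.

22

P3, P4 cover every zone at install cost 3 + 19 = 22.
Any cover uses at least 2 sensor positions; among all covering selections none totals below 22.
Greedy by coverage-per-install cost would pick P1, P3, P6, P7 for 30 — worse than the optimum 22.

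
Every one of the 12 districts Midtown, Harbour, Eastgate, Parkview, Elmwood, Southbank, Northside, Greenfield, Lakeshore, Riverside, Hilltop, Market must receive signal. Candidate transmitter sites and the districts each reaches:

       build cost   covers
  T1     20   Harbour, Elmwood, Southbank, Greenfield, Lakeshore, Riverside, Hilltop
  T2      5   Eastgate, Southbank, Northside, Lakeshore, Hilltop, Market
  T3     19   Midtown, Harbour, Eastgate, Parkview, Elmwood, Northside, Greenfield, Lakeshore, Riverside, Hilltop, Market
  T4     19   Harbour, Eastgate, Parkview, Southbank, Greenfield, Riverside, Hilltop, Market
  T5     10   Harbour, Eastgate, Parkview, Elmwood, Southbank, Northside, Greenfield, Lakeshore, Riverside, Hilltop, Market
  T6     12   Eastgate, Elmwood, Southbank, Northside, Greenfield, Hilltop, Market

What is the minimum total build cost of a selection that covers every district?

T2, T3 cover every district at build cost 5 + 19 = 24.
Any cover uses at least 2 transmitter sites; among all covering selections none totals below 24.
Greedy by coverage-per-build cost would pick T2, T5, T3 for 34 — worse than the optimum 24.

24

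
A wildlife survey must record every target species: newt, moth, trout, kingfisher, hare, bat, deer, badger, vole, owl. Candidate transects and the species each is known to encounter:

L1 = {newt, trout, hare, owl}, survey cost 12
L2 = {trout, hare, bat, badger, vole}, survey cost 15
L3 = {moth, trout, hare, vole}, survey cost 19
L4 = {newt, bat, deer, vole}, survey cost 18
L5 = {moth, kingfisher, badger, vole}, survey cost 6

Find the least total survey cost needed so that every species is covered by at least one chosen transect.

36

L1, L4, L5 cover every species at survey cost 12 + 18 + 6 = 36.
Any cover uses at least 3 transects; among all covering selections none totals below 36.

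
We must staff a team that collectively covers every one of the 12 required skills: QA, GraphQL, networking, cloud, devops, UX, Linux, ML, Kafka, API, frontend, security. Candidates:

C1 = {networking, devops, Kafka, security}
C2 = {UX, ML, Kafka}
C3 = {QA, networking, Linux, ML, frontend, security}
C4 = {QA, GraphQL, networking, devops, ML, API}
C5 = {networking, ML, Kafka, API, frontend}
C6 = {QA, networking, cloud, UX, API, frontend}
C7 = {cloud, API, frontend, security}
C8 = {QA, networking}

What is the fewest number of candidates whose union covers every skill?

C1, C3, C4, C6 together cover {QA, GraphQL, networking, cloud, devops, UX, Linux, ML, Kafka, API, frontend, security} — every skill.
No 3 of the 8 candidates cover everything (all 56 triples fall short), so 4 is minimum.

4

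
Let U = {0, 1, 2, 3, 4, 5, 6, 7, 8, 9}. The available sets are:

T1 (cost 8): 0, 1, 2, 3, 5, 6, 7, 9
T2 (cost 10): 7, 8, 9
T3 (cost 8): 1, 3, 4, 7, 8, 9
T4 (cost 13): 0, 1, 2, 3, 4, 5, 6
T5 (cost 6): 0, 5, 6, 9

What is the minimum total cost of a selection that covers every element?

T1, T3 cover every element at cost 8 + 8 = 16.
Any cover uses at least 2 sets; among all covering selections none totals below 16.

16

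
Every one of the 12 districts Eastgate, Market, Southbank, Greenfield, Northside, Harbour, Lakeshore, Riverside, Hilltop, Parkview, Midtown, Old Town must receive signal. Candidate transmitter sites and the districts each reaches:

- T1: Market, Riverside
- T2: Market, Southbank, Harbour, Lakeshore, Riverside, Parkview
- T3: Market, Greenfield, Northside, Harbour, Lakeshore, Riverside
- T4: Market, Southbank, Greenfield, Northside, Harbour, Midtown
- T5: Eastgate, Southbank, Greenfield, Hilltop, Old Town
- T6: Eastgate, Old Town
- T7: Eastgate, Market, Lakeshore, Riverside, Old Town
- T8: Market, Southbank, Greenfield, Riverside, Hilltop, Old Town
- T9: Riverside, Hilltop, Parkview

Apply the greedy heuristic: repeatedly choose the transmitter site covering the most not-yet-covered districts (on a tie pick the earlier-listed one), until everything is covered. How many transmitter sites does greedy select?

3

Pick 1: T2 covers 6 new districts (Market, Southbank, Harbour, Lakeshore, Riverside, Parkview).
Pick 2: T5 covers 4 new districts (Eastgate, Greenfield, Hilltop, Old Town).
Pick 3: T4 covers 2 new districts (Northside, Midtown).
Greedy uses 3 transmitter sites.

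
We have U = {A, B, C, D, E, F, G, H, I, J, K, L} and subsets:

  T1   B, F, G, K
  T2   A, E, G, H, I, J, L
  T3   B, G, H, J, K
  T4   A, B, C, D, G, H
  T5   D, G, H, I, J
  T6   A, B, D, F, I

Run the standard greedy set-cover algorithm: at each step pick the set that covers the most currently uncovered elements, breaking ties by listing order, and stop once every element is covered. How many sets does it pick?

3

Pick 1: T2 covers 7 new elements (A, E, G, H, I, J, L).
Pick 2: T1 covers 3 new elements (B, F, K).
Pick 3: T4 covers 2 new elements (C, D).
Greedy uses 3 sets.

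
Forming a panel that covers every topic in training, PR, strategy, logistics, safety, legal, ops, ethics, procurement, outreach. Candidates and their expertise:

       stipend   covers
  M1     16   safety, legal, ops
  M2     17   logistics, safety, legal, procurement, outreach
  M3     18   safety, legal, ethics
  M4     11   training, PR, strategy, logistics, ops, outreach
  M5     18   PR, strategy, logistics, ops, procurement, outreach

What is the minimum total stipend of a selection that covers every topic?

M2, M3, M4 cover every topic at stipend 17 + 18 + 11 = 46.
Any cover uses at least 3 members; among all covering selections none totals below 46.

46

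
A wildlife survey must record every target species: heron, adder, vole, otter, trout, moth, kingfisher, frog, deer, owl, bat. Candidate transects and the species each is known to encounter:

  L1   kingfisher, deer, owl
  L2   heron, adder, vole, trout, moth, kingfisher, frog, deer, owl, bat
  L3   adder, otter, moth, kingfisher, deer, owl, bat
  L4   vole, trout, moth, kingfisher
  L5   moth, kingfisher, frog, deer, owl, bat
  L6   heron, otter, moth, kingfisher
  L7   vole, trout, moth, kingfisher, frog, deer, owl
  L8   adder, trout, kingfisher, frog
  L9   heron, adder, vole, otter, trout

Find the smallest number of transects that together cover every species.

L2, L3 together cover {heron, adder, vole, otter, trout, moth, kingfisher, frog, deer, owl, bat} — every species.
No single transect contains all 11 species, so 2 is optimal.

2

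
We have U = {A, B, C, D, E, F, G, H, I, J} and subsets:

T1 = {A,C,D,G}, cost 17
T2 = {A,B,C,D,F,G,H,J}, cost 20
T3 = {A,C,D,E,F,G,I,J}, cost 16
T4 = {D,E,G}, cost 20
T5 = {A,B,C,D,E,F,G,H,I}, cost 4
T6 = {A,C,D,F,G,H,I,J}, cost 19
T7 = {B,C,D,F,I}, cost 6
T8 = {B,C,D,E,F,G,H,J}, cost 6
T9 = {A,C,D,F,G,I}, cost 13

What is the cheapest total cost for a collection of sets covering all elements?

T5, T8 cover every element at cost 4 + 6 = 10.
Any cover uses at least 2 sets; among all covering selections none totals below 10.

10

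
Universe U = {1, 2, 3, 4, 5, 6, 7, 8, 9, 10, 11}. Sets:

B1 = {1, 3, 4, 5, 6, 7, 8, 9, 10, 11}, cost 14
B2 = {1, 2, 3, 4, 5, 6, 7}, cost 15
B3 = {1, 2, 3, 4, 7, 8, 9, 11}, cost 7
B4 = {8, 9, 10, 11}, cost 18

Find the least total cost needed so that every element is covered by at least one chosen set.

21

B1, B3 cover every element at cost 14 + 7 = 21.
Any cover uses at least 2 sets; among all covering selections none totals below 21.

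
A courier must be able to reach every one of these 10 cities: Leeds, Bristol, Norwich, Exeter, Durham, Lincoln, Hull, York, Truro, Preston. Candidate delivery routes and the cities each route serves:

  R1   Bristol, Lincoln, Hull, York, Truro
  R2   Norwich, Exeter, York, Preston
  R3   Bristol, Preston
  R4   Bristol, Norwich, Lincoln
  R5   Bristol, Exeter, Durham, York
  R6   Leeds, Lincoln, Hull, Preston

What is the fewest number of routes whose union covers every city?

R1, R2, R5, R6 together cover {Leeds, Bristol, Norwich, Exeter, Durham, Lincoln, Hull, York, Truro, Preston} — every city.
No 3 of the 6 routes cover everything (all 20 triples fall short), so 4 is minimum.

4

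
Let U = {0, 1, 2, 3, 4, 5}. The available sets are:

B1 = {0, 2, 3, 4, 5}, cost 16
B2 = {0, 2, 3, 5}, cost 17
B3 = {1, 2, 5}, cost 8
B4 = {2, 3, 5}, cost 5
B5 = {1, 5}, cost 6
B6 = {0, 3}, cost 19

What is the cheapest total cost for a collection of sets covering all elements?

22

B1, B5 cover every element at cost 16 + 6 = 22.
Any cover uses at least 2 sets; among all covering selections none totals below 22.
Greedy by coverage-per-cost would pick B4, B5, B1 for 27 — worse than the optimum 22.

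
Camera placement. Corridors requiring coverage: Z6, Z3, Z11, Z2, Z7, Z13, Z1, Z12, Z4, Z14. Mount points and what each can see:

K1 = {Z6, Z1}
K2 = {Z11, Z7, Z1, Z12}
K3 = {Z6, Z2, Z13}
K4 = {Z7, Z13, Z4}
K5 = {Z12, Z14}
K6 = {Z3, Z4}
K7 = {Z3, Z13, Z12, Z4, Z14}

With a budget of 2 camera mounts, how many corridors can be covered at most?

Choosing K2, K7 covers {Z3, Z11, Z7, Z13, Z1, Z12, Z4, Z14} — 8 corridors.
No choice of 2 camera mounts does better; here Z6, Z2 are left uncovered.

8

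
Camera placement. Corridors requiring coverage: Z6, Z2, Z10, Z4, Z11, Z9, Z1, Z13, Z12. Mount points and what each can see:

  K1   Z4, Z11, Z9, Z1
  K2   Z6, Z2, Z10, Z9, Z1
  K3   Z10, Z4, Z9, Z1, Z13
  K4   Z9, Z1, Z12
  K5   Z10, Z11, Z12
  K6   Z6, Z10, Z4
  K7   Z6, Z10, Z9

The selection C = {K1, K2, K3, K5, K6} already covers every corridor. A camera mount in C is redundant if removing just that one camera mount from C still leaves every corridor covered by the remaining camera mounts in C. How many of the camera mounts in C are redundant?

2

Drop K1: the rest still cover every corridor — redundant.
Drop K2: Z2 uncovered — not redundant.
Drop K3: Z13 uncovered — not redundant.
Drop K5: Z12 uncovered — not redundant.
Drop K6: the rest still cover every corridor — redundant.
2 redundant: K1, K6.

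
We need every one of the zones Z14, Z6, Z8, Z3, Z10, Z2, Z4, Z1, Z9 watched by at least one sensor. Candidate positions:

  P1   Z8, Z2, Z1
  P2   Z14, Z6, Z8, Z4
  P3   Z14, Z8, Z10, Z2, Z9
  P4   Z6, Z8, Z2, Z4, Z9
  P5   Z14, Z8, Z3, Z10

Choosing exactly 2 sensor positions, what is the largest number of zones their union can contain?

8

Choosing P4, P5 covers {Z14, Z6, Z8, Z3, Z10, Z2, Z4, Z9} — 8 zones.
No choice of 2 sensor positions does better; here Z1 is left uncovered.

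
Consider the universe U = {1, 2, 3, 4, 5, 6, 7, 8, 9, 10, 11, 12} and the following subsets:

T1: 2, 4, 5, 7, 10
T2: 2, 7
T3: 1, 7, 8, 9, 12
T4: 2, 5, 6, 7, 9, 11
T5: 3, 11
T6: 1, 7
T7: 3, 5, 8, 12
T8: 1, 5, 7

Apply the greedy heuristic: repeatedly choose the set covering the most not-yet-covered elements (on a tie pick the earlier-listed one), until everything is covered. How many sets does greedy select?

4

Pick 1: T4 covers 6 new elements (2, 5, 6, 7, 9, 11).
Pick 2: T3 covers 3 new elements (1, 8, 12).
Pick 3: T1 covers 2 new elements (4, 10).
Pick 4: T5 covers 1 new elements (3).
Greedy uses 4 sets.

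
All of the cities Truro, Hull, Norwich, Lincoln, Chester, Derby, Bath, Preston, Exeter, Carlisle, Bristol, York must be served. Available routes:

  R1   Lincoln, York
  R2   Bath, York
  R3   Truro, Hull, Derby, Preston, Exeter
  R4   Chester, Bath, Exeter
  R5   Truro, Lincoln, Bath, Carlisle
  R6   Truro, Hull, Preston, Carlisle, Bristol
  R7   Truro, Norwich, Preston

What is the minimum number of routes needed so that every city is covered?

5

R1, R3, R4, R6, R7 together cover {Truro, Hull, Norwich, Lincoln, Chester, Derby, Bath, Preston, Exeter, Carlisle, Bristol, York} — every city.
No 4 of the 7 routes cover everything (all 35 size-4 selections fall short), so 5 is minimum.
Greedy (largest uncovered first) would take R3, R5, R1, R4, R6, R7 — 6 routes — but 5 suffice.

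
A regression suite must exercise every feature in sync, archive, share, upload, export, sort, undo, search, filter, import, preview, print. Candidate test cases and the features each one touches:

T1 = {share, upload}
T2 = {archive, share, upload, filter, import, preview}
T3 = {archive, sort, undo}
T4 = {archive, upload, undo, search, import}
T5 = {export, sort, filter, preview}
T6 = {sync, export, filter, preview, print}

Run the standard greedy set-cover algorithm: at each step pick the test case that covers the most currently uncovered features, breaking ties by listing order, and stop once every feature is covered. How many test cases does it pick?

Pick 1: T2 covers 6 new features (archive, share, upload, filter, import, preview).
Pick 2: T6 covers 3 new features (sync, export, print).
Pick 3: T3 covers 2 new features (sort, undo).
Pick 4: T4 covers 1 new features (search).
Greedy uses 4 test cases.

4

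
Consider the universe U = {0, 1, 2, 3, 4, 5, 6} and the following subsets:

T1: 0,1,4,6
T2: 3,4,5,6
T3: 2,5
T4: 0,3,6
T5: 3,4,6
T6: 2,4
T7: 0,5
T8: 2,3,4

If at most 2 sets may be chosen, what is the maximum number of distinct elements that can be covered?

6

Choosing T1, T2 covers {0, 1, 3, 4, 5, 6} — 6 elements.
No choice of 2 sets does better; here 2 is left uncovered.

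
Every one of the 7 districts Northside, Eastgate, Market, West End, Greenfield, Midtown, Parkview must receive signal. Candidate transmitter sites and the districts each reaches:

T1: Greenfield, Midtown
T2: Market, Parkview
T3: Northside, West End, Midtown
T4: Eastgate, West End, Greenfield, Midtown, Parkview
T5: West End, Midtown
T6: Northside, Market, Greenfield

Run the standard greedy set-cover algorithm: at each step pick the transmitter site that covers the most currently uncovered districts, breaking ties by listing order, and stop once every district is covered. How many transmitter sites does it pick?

2

Pick 1: T4 covers 5 new districts (Eastgate, West End, Greenfield, Midtown, Parkview).
Pick 2: T6 covers 2 new districts (Northside, Market).
Greedy uses 2 transmitter sites.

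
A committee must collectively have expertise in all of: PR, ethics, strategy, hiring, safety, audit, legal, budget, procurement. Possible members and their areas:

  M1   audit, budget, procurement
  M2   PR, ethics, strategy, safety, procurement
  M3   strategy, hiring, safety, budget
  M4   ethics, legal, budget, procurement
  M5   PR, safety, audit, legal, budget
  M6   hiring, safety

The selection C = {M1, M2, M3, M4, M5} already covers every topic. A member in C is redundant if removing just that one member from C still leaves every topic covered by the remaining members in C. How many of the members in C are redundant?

Drop M1: the rest still cover every topic — redundant.
Drop M2: the rest still cover every topic — redundant.
Drop M3: hiring uncovered — not redundant.
Drop M4: the rest still cover every topic — redundant.
Drop M5: the rest still cover every topic — redundant.
4 redundant: M1, M2, M4, M5.

4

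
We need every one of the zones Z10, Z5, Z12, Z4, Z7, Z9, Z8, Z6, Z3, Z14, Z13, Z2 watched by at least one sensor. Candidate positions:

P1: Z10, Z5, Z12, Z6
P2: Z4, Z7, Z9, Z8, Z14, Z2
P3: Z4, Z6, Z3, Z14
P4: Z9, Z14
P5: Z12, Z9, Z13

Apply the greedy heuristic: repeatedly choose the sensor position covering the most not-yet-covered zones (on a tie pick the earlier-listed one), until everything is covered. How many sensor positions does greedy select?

Pick 1: P2 covers 6 new zones (Z4, Z7, Z9, Z8, Z14, Z2).
Pick 2: P1 covers 4 new zones (Z10, Z5, Z12, Z6).
Pick 3: P3 covers 1 new zones (Z3).
Pick 4: P5 covers 1 new zones (Z13).
Greedy uses 4 sensor positions.

4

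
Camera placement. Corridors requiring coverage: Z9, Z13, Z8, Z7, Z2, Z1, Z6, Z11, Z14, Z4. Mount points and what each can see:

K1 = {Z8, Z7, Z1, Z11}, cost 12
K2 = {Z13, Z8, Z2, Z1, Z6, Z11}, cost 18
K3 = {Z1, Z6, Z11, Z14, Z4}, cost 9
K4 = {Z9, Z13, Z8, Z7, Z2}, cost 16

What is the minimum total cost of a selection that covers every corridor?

25

K3, K4 cover every corridor at cost 9 + 16 = 25.
Any cover uses at least 2 camera mounts; among all covering selections none totals below 25.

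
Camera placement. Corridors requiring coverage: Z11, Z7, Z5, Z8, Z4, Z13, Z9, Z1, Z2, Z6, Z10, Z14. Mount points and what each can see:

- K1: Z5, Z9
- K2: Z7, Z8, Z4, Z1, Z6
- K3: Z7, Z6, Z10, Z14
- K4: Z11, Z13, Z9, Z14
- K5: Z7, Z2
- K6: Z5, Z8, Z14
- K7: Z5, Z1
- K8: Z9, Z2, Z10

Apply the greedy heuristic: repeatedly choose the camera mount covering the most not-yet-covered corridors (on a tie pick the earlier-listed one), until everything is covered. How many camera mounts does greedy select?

4

Pick 1: K2 covers 5 new corridors (Z7, Z8, Z4, Z1, Z6).
Pick 2: K4 covers 4 new corridors (Z11, Z13, Z9, Z14).
Pick 3: K8 covers 2 new corridors (Z2, Z10).
Pick 4: K1 covers 1 new corridors (Z5).
Greedy uses 4 camera mounts.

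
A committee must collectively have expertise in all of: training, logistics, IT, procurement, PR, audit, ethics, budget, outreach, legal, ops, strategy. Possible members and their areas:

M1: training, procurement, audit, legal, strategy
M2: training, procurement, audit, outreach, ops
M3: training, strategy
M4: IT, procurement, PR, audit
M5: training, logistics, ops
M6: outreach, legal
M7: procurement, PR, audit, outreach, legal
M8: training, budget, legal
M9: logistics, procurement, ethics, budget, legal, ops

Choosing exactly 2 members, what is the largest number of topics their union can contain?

Choosing M1, M9 covers {training, logistics, procurement, audit, ethics, budget, legal, ops, strategy} — 9 topics.
No choice of 2 members does better; here IT, PR, outreach are left uncovered.

9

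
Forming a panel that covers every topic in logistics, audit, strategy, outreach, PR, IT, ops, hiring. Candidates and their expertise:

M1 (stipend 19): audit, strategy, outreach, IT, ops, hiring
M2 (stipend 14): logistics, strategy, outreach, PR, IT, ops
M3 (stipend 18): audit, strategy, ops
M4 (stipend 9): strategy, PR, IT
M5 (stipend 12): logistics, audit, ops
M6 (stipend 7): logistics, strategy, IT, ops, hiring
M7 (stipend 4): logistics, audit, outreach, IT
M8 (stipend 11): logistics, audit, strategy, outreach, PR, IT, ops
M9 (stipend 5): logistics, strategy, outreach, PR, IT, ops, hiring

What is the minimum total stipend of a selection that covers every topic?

9

M7, M9 cover every topic at stipend 4 + 5 = 9.
Any cover uses at least 2 members; among all covering selections none totals below 9.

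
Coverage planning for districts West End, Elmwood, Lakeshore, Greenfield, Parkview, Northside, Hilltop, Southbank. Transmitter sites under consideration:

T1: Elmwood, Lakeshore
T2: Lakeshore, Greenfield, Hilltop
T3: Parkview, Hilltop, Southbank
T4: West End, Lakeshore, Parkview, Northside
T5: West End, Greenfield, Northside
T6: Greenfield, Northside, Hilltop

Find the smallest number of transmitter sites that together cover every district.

3

T1, T3, T5 together cover {West End, Elmwood, Lakeshore, Greenfield, Parkview, Northside, Hilltop, Southbank} — every district.
No 2 of the 6 transmitter sites cover everything (all 15 pairs fall short), so 3 is minimum.
Greedy (largest uncovered first) would take T4, T2, T1, T3 — 4 transmitter sites — but 3 suffice.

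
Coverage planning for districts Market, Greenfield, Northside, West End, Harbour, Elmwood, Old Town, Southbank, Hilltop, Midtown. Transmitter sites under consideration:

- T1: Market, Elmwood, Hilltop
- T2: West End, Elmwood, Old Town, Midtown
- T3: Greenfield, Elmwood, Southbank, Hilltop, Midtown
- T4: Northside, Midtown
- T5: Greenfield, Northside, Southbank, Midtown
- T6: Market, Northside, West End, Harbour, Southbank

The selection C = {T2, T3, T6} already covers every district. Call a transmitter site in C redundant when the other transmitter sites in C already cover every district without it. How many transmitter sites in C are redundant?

0

Drop T2: Old Town uncovered — not redundant.
Drop T3: Greenfield, Hilltop uncovered — not redundant.
Drop T6: Market, Northside, Harbour uncovered — not redundant.
None of the transmitter sites in C is redundant.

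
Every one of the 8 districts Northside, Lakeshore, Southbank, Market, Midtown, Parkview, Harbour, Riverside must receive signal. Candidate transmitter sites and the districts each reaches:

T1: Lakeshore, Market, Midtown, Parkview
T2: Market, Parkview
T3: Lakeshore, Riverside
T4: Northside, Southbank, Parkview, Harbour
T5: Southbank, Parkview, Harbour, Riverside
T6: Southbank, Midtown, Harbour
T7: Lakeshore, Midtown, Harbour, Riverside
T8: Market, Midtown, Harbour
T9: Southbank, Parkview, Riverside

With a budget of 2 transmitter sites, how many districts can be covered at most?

7

Choosing T1, T4 covers {Northside, Lakeshore, Southbank, Market, Midtown, Parkview, Harbour} — 7 districts.
No choice of 2 transmitter sites does better; here Riverside is left uncovered.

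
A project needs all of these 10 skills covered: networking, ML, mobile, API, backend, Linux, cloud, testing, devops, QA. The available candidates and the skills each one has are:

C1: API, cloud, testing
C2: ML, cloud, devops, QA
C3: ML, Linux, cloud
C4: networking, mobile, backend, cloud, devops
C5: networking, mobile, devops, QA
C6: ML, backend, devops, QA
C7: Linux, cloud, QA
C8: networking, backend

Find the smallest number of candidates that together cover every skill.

4

C1, C2, C3, C4 together cover {networking, ML, mobile, API, backend, Linux, cloud, testing, devops, QA} — every skill.
No 3 of the 8 candidates cover everything (all 56 triples fall short), so 4 is minimum.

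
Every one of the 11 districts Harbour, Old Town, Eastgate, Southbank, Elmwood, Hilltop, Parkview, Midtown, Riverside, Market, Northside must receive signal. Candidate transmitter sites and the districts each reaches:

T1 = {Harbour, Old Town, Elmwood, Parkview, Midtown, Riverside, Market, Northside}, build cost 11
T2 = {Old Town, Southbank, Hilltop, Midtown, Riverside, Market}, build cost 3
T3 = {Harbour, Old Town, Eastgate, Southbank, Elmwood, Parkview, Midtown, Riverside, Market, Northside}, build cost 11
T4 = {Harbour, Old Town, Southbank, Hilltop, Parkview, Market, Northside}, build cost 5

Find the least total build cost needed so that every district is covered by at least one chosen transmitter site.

T2, T3 cover every district at build cost 3 + 11 = 14.
Any cover uses at least 2 transmitter sites; among all covering selections none totals below 14.
Greedy by coverage-per-build cost would pick T2, T4, T3 for 19 — worse than the optimum 14.

14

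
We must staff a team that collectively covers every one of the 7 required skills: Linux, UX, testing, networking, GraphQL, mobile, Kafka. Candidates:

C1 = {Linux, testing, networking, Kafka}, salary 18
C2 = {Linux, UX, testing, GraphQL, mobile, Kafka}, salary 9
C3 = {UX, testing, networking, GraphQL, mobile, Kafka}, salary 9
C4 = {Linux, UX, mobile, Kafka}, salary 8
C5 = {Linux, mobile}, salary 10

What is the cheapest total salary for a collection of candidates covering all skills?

17

C3, C4 cover every skill at salary 9 + 8 = 17.
Any cover uses at least 2 candidates; among all covering selections none totals below 17.
Greedy by coverage-per-salary would pick C2, C3 for 18 — worse than the optimum 17.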